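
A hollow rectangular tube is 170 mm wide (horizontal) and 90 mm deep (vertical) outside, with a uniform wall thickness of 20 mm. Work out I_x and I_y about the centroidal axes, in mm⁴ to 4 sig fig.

Decompose the section into non-overlapping parts with the origin at the bottom-left of its bounding rectangle.
Outer rectangle: 170 × 90, A = 15 300 mm², y = 45 mm, Ī = 10 327 500 mm⁴.
Inner void (subtracted): 130 × 50, A = 6 500 mm², y = 45 mm, Ī = 1 354 167 mm⁴.
By symmetry the centroid is at mid-height, ȳ = 45 mm.
All pieces are centred on the centroidal x-axis, so I = ΣĪ (holes subtracted) = 8 973 333 mm⁴.
Repeating about the centroidal y-axis gives I_y = 27 693 333 mm⁴.

I_x ≈ 8.973 × 10⁶ mm⁴, I_y ≈ 2.769 × 10⁷ mm⁴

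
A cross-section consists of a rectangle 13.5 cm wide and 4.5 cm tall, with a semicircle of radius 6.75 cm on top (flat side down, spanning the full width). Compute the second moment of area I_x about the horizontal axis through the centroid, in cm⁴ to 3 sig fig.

I_x ≈ 1190 cm⁴

Decompose the section into non-overlapping parts with the origin at the bottom-left of its bounding rectangle.
Rectangular body: 13.5 × 4.5, A = 60.75 cm², y = 2.25 cm, Ī = 102.52 cm⁴.
Semicircular cap: semicircle r = 6.75, A = 71.569 cm², y = 7.3648 cm, Ī = 227.85 cm⁴.
Centroid: ȳ = ΣA·y / ΣA = 5.0165 cm.
Transfer each piece to the horizontal axis through the centroid using Ī + A·d² with d = y − 5.0165:
  rectangular body: d = -2.7665 cm → contributes +567.47 cm⁴
  semicircular cap: d = 2.3483 cm → contributes +622.51 cm⁴
Total I = 1 190 cm⁴.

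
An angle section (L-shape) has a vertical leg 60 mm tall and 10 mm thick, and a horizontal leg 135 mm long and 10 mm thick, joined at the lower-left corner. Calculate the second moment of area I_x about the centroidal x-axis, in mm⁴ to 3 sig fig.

Treat the section as a set of non-overlapping primitives; coordinates are from the bounding-box lower-left.
Vertical leg: 10 × 60, A = 600 mm², y = 30 mm, Ī = 180 000 mm⁴.
Horizontal leg (remainder): 125 × 10, A = 1 250 mm², y = 5 mm, Ī = 10 417 mm⁴.
Centroid: ȳ = ΣA·y / ΣA = 13.108 mm.
Transfer each piece to the centroidal x-axis using Ī + A·d² with d = y − 13.108:
  vertical leg: d = 16.892 mm → contributes +351 202 mm⁴
  horizontal leg (remainder): d = -8.1081 mm → contributes +92 593 mm⁴
Total I = 443 795 mm⁴.

I_x ≈ 4.44 × 10⁵ mm⁴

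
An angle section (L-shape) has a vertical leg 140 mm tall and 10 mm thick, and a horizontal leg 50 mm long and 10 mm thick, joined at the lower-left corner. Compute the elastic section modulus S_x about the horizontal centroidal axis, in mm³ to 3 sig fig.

Decompose the section into non-overlapping parts with the origin at the bottom-left of its bounding rectangle.
Vertical leg: 10 × 140, A = 1 400 mm², y = 70 mm, Ī = 2 286 667 mm⁴.
Horizontal leg (remainder): 40 × 10, A = 400 mm², y = 5 mm, Ī = 3333.3 mm⁴.
Centroid: ȳ = ΣA·y / ΣA = 55.556 mm.
Transfer each piece to the horizontal centroidal axis using Ī + A·d² with d = y − 55.556:
  vertical leg: d = 14.444 mm → contributes +2 578 765 mm⁴
  horizontal leg (remainder): d = -50.556 mm → contributes +1 025 679 mm⁴
Total I = 3 604 444 mm⁴.
Extreme fibre distance c = 84.444 mm; S = I/c = 42 684 mm³.

S_x ≈ 4.27 × 10⁴ mm³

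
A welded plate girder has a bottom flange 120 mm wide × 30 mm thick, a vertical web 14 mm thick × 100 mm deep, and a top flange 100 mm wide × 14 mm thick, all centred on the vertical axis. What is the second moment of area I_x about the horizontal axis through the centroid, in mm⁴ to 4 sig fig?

I_x ≈ 1.750 × 10⁷ mm⁴

Break the section into simple shapes (no overlaps), measuring from the bottom-left corner of the bounding box.
Bottom plate: 120 × 30, A = 3 600 mm², y = 15 mm, Ī = 270 000 mm⁴.
Web plate: 14 × 100, A = 1 400 mm², y = 80 mm, Ī = 1 166 667 mm⁴.
Top plate: 100 × 14, A = 1 400 mm², y = 137 mm, Ī = 22866.7 mm⁴.
Centroid: ȳ = ΣA·y / ΣA = 55.9063 mm.
Transfer each piece to the horizontal axis through the centroid using Ī + A·d² with d = y − 55.9063:
  bottom plate: d = -40.9063 mm → contributes +6 293 957 mm⁴
  web plate: d = 24.0938 mm → contributes +1 979 379 mm⁴
  top plate: d = 81.0938 mm → contributes +9 229 541 mm⁴
Total I = 17 502 877 mm⁴.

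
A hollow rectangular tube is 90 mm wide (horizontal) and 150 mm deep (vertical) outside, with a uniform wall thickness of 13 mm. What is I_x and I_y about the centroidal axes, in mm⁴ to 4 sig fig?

Split into non-overlapping primitives; take the origin at the lower-left of the bounding box.
Outer rectangle: 90 × 150, A = 13 500 mm², y = 75 mm, Ī = 25 312 500 mm⁴.
Inner void (subtracted): 64 × 124, A = 7 936 mm², y = 75 mm, Ī = 10 168 661 mm⁴.
By symmetry the centroid is at mid-height, ȳ = 75 mm.
All pieces are centred on the centroidal x-axis, so I = ΣĪ (holes subtracted) = 15 143 839 mm⁴.
Repeating about the centroidal y-axis gives I_y = 6 403 679 mm⁴.

I_x ≈ 1.514 × 10⁷ mm⁴, I_y ≈ 6.404 × 10⁶ mm⁴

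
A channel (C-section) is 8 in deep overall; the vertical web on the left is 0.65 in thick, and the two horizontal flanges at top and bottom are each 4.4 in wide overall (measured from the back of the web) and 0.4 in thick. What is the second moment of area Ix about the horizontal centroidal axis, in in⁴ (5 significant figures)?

Split into non-overlapping primitives; take the origin at the lower-left of the bounding box.
Web: 0.65 × 8, A = 5.2 in², y = 4 in, Ī = 27.73333 in⁴.
Top flange (beyond web): 3.75 × 0.4, A = 1.5 in², y = 7.8 in, Ī = 0.02 in⁴.
Bottom flange (beyond web): 3.75 × 0.4, A = 1.5 in², y = 0.2 in, Ī = 0.02 in⁴.
By symmetry the centroid is at mid-height, ȳ = 4 in.
Transfer each piece to the horizontal centroidal axis using Ī + A·d² with d = y − 4:
  web: d = 0 in → contributes +27.73333 in⁴
  top flange (beyond web): d = 3.8 in → contributes +21.68 in⁴
  bottom flange (beyond web): d = -3.8 in → contributes +21.68 in⁴
Total I = 71.09333 in⁴.

Ix ≈ 71.093 in⁴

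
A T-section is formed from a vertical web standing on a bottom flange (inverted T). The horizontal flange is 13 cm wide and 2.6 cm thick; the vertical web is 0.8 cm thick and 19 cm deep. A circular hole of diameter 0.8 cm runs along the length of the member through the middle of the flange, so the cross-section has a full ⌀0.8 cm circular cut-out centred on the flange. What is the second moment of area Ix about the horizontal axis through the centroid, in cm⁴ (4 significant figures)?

Split into non-overlapping primitives; take the origin at the lower-left of the bounding box.
Flange: 13 × 2.6, A = 33.8 cm², y = 1.3 cm, Ī = 19.0407 cm⁴.
Web: 0.8 × 19, A = 15.2 cm², y = 12.1 cm, Ī = 457.267 cm⁴.
Hole (subtracted): ⌀0.8, A = 0.502655 cm², y = 1.3 cm, Ī = 0.0201062 cm⁴.
Centroid: ȳ = ΣA·y / ΣA = 4.68493 cm.
Transfer each piece to the horizontal axis through the centroid using Ī + A·d² with d = y − 4.68493:
  flange: d = -3.38493 cm → contributes +406.312 cm⁴
  web: d = 7.41507 cm → contributes +1293.01 cm⁴
  hole: d = -3.38493 cm → contributes −5.77939 cm⁴
Total I = 1693.55 cm⁴.

Ix ≈ 1694 cm⁴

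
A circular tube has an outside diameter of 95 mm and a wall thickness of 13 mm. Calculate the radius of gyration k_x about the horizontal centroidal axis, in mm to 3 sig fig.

Split into non-overlapping primitives; take the origin at the lower-left of the bounding box.
Outer circle: ⌀95, A = 7088.2 mm², y = 47.5 mm, Ī = 3 998 198 mm⁴.
Bore (subtracted): ⌀69, A = 3739.3 mm², y = 47.5 mm, Ī = 1 112 670 mm⁴.
By symmetry the centroid is at mid-height, ȳ = 47.5 mm.
All pieces are centred on the horizontal centroidal axis, so I = ΣĪ (holes subtracted) = 2 885 529 mm⁴.
Radius of gyration: k = √(I/A) = √(2 885 529 / 3348.9) = 29.353 mm.

k_x ≈ 29.4 mm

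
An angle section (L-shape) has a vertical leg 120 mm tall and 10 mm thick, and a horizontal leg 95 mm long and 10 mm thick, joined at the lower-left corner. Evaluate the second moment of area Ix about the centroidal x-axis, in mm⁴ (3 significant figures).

Treat the section as a set of non-overlapping primitives; coordinates are from the bounding-box lower-left.
Vertical leg: 10 × 120, A = 1 200 mm², y = 60 mm, Ī = 1 440 000 mm⁴.
Horizontal leg (remainder): 85 × 10, A = 850 mm², y = 5 mm, Ī = 7083.3 mm⁴.
Centroid: ȳ = ΣA·y / ΣA = 37.195 mm.
Transfer each piece to the centroidal x-axis using Ī + A·d² with d = y − 37.195:
  vertical leg: d = 22.805 mm → contributes +2 064 075 mm⁴
  horizontal leg (remainder): d = -32.195 mm → contributes +888 130 mm⁴
Total I = 2 952 205 mm⁴.

Ix ≈ 2.95 × 10⁶ mm⁴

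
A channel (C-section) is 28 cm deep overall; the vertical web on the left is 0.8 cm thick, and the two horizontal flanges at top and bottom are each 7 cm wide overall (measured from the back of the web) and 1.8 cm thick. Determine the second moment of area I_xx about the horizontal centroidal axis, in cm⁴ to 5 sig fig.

Treat the section as a set of non-overlapping primitives; coordinates are from the bounding-box lower-left.
Web: 0.8 × 28, A = 22.4 cm², y = 14 cm, Ī = 1463.467 cm⁴.
Top flange (beyond web): 6.2 × 1.8, A = 11.16 cm², y = 27.1 cm, Ī = 3.0132 cm⁴.
Bottom flange (beyond web): 6.2 × 1.8, A = 11.16 cm², y = 0.9 cm, Ī = 3.0132 cm⁴.
By symmetry the centroid is at mid-height, ȳ = 14 cm.
Transfer each piece to the horizontal centroidal axis using Ī + A·d² with d = y − 14:
  web: d = 0 cm → contributes +1463.467 cm⁴
  top flange (beyond web): d = 13.1 cm → contributes +1918.181 cm⁴
  bottom flange (beyond web): d = -13.1 cm → contributes +1918.181 cm⁴
Total I = 5299.828 cm⁴.

I_xx ≈ 5299.8 cm⁴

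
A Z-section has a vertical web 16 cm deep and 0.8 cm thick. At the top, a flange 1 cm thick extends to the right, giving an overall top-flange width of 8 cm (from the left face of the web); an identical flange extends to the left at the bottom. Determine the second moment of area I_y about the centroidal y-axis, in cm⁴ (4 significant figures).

Treat the section as a set of non-overlapping primitives; coordinates are from the bounding-box lower-left.
Web: 0.8 × 16, A = 12.8 cm², x = 7.6 cm, Ī = 0.682667 cm⁴.
Top flange (beyond web): 7.2 × 1, A = 7.2 cm², x = 11.6 cm, Ī = 31.104 cm⁴.
Bottom flange (beyond web): 7.2 × 1, A = 7.2 cm², x = 3.6 cm, Ī = 31.104 cm⁴.
Centroid: x̄ = ΣA·x / ΣA = 7.6 cm.
Transfer each piece to the centroidal y-axis using Ī + A·d² with d = x − 7.6:
  web: d = 0 cm → contributes +0.682667 cm⁴
  top flange (beyond web): d = 4 cm → contributes +146.304 cm⁴
  bottom flange (beyond web): d = -4 cm → contributes +146.304 cm⁴
Total I = 293.291 cm⁴.

I_y ≈ 293.3 cm⁴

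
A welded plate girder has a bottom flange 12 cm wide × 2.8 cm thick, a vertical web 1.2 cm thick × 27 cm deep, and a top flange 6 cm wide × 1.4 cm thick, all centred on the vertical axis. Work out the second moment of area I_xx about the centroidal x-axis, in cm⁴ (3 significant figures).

Split into non-overlapping primitives; take the origin at the lower-left of the bounding box.
Bottom plate: 12 × 2.8, A = 33.6 cm², y = 1.4 cm, Ī = 21.952 cm⁴.
Web plate: 1.2 × 27, A = 32.4 cm², y = 16.3 cm, Ī = 1968.3 cm⁴.
Top plate: 6 × 1.4, A = 8.4 cm², y = 30.5 cm, Ī = 1.372 cm⁴.
Centroid: ȳ = ΣA·y / ΣA = 11.174 cm.
Transfer each piece to the centroidal x-axis using Ī + A·d² with d = y − 11.174:
  bottom plate: d = -9.7742 cm → contributes +3231.9 cm⁴
  web plate: d = 5.1258 cm → contributes +2819.6 cm⁴
  top plate: d = 19.326 cm → contributes +3138.7 cm⁴
Total I = 9190.2 cm⁴.

I_xx ≈ 9190 cm⁴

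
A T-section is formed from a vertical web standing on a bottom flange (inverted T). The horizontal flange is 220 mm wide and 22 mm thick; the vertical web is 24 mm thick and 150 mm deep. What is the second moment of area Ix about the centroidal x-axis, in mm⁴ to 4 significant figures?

Ix ≈ 2.221 × 10⁷ mm⁴

Treat the section as a set of non-overlapping primitives; coordinates are from the bounding-box lower-left.
Flange: 220 × 22, A = 4 840 mm², y = 11 mm, Ī = 195 213 mm⁴.
Web: 24 × 150, A = 3 600 mm², y = 97 mm, Ī = 6 750 000 mm⁴.
Centroid: ȳ = ΣA·y / ΣA = 47.6825 mm.
Transfer each piece to the centroidal x-axis using Ī + A·d² with d = y − 47.6825:
  flange: d = -36.6825 mm → contributes +6 707 933 mm⁴
  web: d = 49.3175 mm → contributes +15 505 990 mm⁴
Total I = 22 213 922 mm⁴.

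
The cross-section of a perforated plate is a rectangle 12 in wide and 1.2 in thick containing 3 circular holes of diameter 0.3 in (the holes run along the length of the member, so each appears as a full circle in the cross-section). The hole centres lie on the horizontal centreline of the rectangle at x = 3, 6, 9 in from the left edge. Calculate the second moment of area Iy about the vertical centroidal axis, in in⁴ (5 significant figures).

Iy ≈ 171.53 in⁴

Decompose the section into non-overlapping parts with the origin at the bottom-left of its bounding rectangle.
Plate: 12 × 1.2, A = 14.4 in², x = 6 in, Ī = 172.8 in⁴.
Hole 1 (subtracted): ⌀0.3, A = 0.07068583 in², x = 3 in, Ī = 0.0003976078 in⁴.
Hole 2 (subtracted): ⌀0.3, A = 0.07068583 in², x = 6 in, Ī = 0.0003976078 in⁴.
Hole 3 (subtracted): ⌀0.3, A = 0.07068583 in², x = 9 in, Ī = 0.0003976078 in⁴.
By symmetry the centroid is at mid-width, x̄ = 6 in.
Transfer each piece to the vertical centroidal axis using Ī + A·d² with d = x − 6:
  plate: d = 0 in → contributes +172.8 in⁴
  hole 1: d = -3 in → contributes −0.6365701 in⁴
  hole 2: d = 0 in → contributes −0.0003976078 in⁴
  hole 3: d = 3 in → contributes −0.6365701 in⁴
Total I = 171.5265 in⁴.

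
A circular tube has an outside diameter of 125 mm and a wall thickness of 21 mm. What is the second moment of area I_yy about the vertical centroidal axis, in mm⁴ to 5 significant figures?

Decompose the section into non-overlapping parts with the origin at the bottom-left of its bounding rectangle.
Outer circle: ⌀125, A = 12271.85 mm², x = 62.5 mm, Ī = 11 984 225 mm⁴.
Bore (subtracted): ⌀83, A = 5410.608 mm², x = 62.5 mm, Ī = 2 329 605 mm⁴.
By symmetry the centroid is at mid-width, x̄ = 62.5 mm.
All pieces are centred on the vertical centroidal axis, so I = ΣĪ (holes subtracted) = 9 654 620 mm⁴.

I_yy ≈ 9.6546 × 10⁶ mm⁴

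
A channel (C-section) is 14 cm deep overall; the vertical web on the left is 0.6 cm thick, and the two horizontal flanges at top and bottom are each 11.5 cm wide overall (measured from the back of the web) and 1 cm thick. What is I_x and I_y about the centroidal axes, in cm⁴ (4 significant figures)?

Break the section into simple shapes (no overlaps), measuring from the bottom-left corner of the bounding box.
Web: 0.6 × 14, A = 8.4 cm², y = 7 cm, Ī = 137.2 cm⁴.
Top flange (beyond web): 10.9 × 1, A = 10.9 cm², y = 13.5 cm, Ī = 0.908333 cm⁴.
Bottom flange (beyond web): 10.9 × 1, A = 10.9 cm², y = 0.5 cm, Ī = 0.908333 cm⁴.
By symmetry the centroid is at mid-height, ȳ = 7 cm.
Transfer each piece to the centroidal x-axis using Ī + A·d² with d = y − 7:
  web: d = 0 cm → contributes +137.2 cm⁴
  top flange (beyond web): d = 6.5 cm → contributes +461.433 cm⁴
  bottom flange (beyond web): d = -6.5 cm → contributes +461.433 cm⁴
Total I = 1060.07 cm⁴.
For the y-axis: x̄ = 4.45066 cm.
Repeating about the centroidal y-axis gives I_y = 416.567 cm⁴.

I_x ≈ 1060 cm⁴, I_y ≈ 416.6 cm⁴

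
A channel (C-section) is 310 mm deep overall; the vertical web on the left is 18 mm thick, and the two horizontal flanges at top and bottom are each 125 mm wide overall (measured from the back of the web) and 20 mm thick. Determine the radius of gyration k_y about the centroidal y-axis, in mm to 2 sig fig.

Treat the section as a set of non-overlapping primitives; coordinates are from the bounding-box lower-left.
Web: 18 × 310, A = 5 580 mm², x = 9 mm, Ī = 150 660 mm⁴.
Top flange (beyond web): 107 × 20, A = 2 140 mm², x = 71.5 mm, Ī = 2 041 738 mm⁴.
Bottom flange (beyond web): 107 × 20, A = 2 140 mm², x = 71.5 mm, Ī = 2 041 738 mm⁴.
Centroid: x̄ = ΣA·x / ΣA = 36.13 mm.
Transfer each piece to the centroidal y-axis using Ī + A·d² with d = x − 36.13:
  web: d = -27.13 mm → contributes +4 257 691 mm⁴
  top flange (beyond web): d = 35.37 mm → contributes +4 718 985 mm⁴
  bottom flange (beyond web): d = 35.37 mm → contributes +4 718 985 mm⁴
Total I = 13 695 661 mm⁴.
Radius of gyration: k = √(I/A) = √(13 695 661 / 9 860) = 37.27 mm.

k_y ≈ 37 mm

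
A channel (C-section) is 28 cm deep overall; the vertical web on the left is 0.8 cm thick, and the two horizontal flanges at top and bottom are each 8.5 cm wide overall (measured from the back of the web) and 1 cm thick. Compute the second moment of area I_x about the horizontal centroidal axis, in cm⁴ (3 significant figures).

Decompose the section into non-overlapping parts with the origin at the bottom-left of its bounding rectangle.
Web: 0.8 × 28, A = 22.4 cm², y = 14 cm, Ī = 1463.5 cm⁴.
Top flange (beyond web): 7.7 × 1, A = 7.7 cm², y = 27.5 cm, Ī = 0.64167 cm⁴.
Bottom flange (beyond web): 7.7 × 1, A = 7.7 cm², y = 0.5 cm, Ī = 0.64167 cm⁴.
By symmetry the centroid is at mid-height, ȳ = 14 cm.
Transfer each piece to the horizontal centroidal axis using Ī + A·d² with d = y − 14:
  web: d = 0 cm → contributes +1463.5 cm⁴
  top flange (beyond web): d = 13.5 cm → contributes +1 404 cm⁴
  bottom flange (beyond web): d = -13.5 cm → contributes +1 404 cm⁴
Total I = 4271.4 cm⁴.

I_x ≈ 4270 cm⁴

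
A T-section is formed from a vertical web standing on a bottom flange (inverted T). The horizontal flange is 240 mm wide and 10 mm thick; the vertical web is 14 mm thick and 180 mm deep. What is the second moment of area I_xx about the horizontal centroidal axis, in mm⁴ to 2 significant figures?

I_xx ≈ 1.8 × 10⁷ mm⁴

Break the section into simple shapes (no overlaps), measuring from the bottom-left corner of the bounding box.
Flange: 240 × 10, A = 2 400 mm², y = 5 mm, Ī = 20 000 mm⁴.
Web: 14 × 180, A = 2 520 mm², y = 100 mm, Ī = 6 804 000 mm⁴.
Centroid: ȳ = ΣA·y / ΣA = 53.66 mm.
Transfer each piece to the horizontal centroidal axis using Ī + A·d² with d = y − 53.66:
  flange: d = -48.66 mm → contributes +5 702 368 mm⁴
  web: d = 46.34 mm → contributes +12 215 779 mm⁴
Total I = 17 918 146 mm⁴.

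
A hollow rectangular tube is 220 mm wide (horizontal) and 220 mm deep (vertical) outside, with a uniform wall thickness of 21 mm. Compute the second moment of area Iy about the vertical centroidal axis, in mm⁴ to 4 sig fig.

Iy ≈ 1.116 × 10⁸ mm⁴

Decompose the section into non-overlapping parts with the origin at the bottom-left of its bounding rectangle.
Outer rectangle: 220 × 220, A = 48 400 mm², x = 110 mm, Ī = 195 213 333 mm⁴.
Inner void (subtracted): 178 × 178, A = 31 684 mm², x = 110 mm, Ī = 83 656 321 mm⁴.
By symmetry the centroid is at mid-width, x̄ = 110 mm.
All pieces are centred on the vertical centroidal axis, so I = ΣĪ (holes subtracted) = 111 557 012 mm⁴.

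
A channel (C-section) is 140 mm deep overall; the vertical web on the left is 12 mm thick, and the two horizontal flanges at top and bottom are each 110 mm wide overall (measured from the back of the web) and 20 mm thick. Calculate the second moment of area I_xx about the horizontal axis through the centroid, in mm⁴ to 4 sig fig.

Break the section into simple shapes (no overlaps), measuring from the bottom-left corner of the bounding box.
Web: 12 × 140, A = 1 680 mm², y = 70 mm, Ī = 2 744 000 mm⁴.
Top flange (beyond web): 98 × 20, A = 1 960 mm², y = 130 mm, Ī = 65333.3 mm⁴.
Bottom flange (beyond web): 98 × 20, A = 1 960 mm², y = 10 mm, Ī = 65333.3 mm⁴.
By symmetry the centroid is at mid-height, ȳ = 70 mm.
Transfer each piece to the horizontal axis through the centroid using Ī + A·d² with d = y − 70:
  web: d = 0 mm → contributes +2 744 000 mm⁴
  top flange (beyond web): d = 60 mm → contributes +7 121 333 mm⁴
  bottom flange (beyond web): d = -60 mm → contributes +7 121 333 mm⁴
Total I = 16 986 667 mm⁴.

I_xx ≈ 1.699 × 10⁷ mm⁴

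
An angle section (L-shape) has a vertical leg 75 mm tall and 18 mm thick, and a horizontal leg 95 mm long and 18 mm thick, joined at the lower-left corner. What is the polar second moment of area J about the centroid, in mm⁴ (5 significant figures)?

Treat the section as a set of non-overlapping primitives; coordinates are from the bounding-box lower-left.
Vertical leg: 18 × 75, A = 1 350 mm², y = 37.5 mm, Ī = 632812.5 mm⁴.
Horizontal leg (remainder): 77 × 18, A = 1 386 mm², y = 9 mm, Ī = 37 422 mm⁴.
Centroid: ȳ = ΣA·y / ΣA = 23.0625 mm.
Transfer each piece to the centroidal x-axis using Ī + A·d² with d = y − 23.0625:
  vertical leg: d = 14.4375 mm → contributes +914208.4 mm⁴
  horizontal leg (remainder): d = -14.0625 mm → contributes +311508.9 mm⁴
Total I = 1 225 717 mm⁴.
For the y-axis: x̄ = 33.0625 mm.
Repeating about the centroidal y-axis gives I_y = 2 264 257 mm⁴.
Polar second moment: J = I_x + I_y = 3 489 975 mm⁴.

J ≈ 3.4900 × 10⁶ mm⁴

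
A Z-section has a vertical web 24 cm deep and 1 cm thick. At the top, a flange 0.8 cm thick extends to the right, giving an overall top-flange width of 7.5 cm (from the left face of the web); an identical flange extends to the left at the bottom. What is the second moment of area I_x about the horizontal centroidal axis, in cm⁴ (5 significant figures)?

I_x ≈ 2552.0 cm⁴

Split into non-overlapping primitives; take the origin at the lower-left of the bounding box.
Web: 1 × 24, A = 24 cm², y = 12 cm, Ī = 1 152 cm⁴.
Top flange (beyond web): 6.5 × 0.8, A = 5.2 cm², y = 23.6 cm, Ī = 0.2773333 cm⁴.
Bottom flange (beyond web): 6.5 × 0.8, A = 5.2 cm², y = 0.4 cm, Ī = 0.2773333 cm⁴.
Centroid: ȳ = ΣA·y / ΣA = 12 cm.
Transfer each piece to the horizontal centroidal axis using Ī + A·d² with d = y − 12:
  web: d = 0 cm → contributes +1 152 cm⁴
  top flange (beyond web): d = 11.6 cm → contributes +699.9893 cm⁴
  bottom flange (beyond web): d = -11.6 cm → contributes +699.9893 cm⁴
Total I = 2551.979 cm⁴.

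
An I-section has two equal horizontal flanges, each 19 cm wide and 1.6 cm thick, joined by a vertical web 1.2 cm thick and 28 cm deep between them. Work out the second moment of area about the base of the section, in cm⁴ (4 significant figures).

Decompose the section into non-overlapping parts with the origin at the bottom-left of its bounding rectangle.
Bottom flange: 19 × 1.6, A = 30.4 cm², y = 0.8 cm, Ī = 6.48533 cm⁴.
Web: 1.2 × 28, A = 33.6 cm², y = 15.6 cm, Ī = 2195.2 cm⁴.
Top flange: 19 × 1.6, A = 30.4 cm², y = 30.4 cm, Ī = 6.48533 cm⁴.
Transfer each piece to a horizontal axis along the bottom face using Ī + A·d² with d = y − 0:
  bottom flange: d = 0.8 cm → contributes +25.9413 cm⁴
  web: d = 15.6 cm → contributes +10372.1 cm⁴
  top flange: d = 30.4 cm → contributes +28100.9 cm⁴
Total I = 38 499 cm⁴.

I_base ≈ 3.850 × 10⁴ cm⁴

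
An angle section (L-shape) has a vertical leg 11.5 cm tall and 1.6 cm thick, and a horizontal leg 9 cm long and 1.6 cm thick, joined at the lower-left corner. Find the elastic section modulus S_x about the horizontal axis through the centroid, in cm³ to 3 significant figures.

S_x ≈ 49.7 cm³

Treat the section as a set of non-overlapping primitives; coordinates are from the bounding-box lower-left.
Vertical leg: 1.6 × 11.5, A = 18.4 cm², y = 5.75 cm, Ī = 202.78 cm⁴.
Horizontal leg (remainder): 7.4 × 1.6, A = 11.84 cm², y = 0.8 cm, Ī = 2.5259 cm⁴.
Centroid: ȳ = ΣA·y / ΣA = 3.8119 cm.
Transfer each piece to the horizontal axis through the centroid using Ī + A·d² with d = y − 3.8119:
  vertical leg: d = 1.9381 cm → contributes +271.9 cm⁴
  horizontal leg (remainder): d = -3.0119 cm → contributes +109.93 cm⁴
Total I = 381.83 cm⁴.
Extreme fibre distance c = 7.6881 cm; S = I/c = 49.665 cm³.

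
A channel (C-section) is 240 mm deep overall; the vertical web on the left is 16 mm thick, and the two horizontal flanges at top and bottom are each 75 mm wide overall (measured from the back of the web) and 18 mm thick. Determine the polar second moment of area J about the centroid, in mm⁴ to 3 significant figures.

J ≈ 4.73 × 10⁷ mm⁴

Decompose the section into non-overlapping parts with the origin at the bottom-left of its bounding rectangle.
Web: 16 × 240, A = 3 840 mm², y = 120 mm, Ī = 18 432 000 mm⁴.
Top flange (beyond web): 59 × 18, A = 1 062 mm², y = 231 mm, Ī = 28 674 mm⁴.
Bottom flange (beyond web): 59 × 18, A = 1 062 mm², y = 9 mm, Ī = 28 674 mm⁴.
By symmetry the centroid is at mid-height, ȳ = 120 mm.
Transfer each piece to the centroidal x-axis using Ī + A·d² with d = y − 120:
  web: d = 0 mm → contributes +18 432 000 mm⁴
  top flange (beyond web): d = 111 mm → contributes +13 113 576 mm⁴
  bottom flange (beyond web): d = -111 mm → contributes +13 113 576 mm⁴
Total I = 44 659 152 mm⁴.
For the y-axis: x̄ = 21.355 mm.
Repeating about the centroidal y-axis gives I_y = 2 621 196 mm⁴.
Polar second moment: J = I_x + I_y = 47 280 348 mm⁴.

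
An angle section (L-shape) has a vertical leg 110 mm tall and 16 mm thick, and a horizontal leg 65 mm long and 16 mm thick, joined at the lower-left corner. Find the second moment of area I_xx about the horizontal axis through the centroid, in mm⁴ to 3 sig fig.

I_xx ≈ 2.99 × 10⁶ mm⁴

Treat the section as a set of non-overlapping primitives; coordinates are from the bounding-box lower-left.
Vertical leg: 16 × 110, A = 1 760 mm², y = 55 mm, Ī = 1 774 667 mm⁴.
Horizontal leg (remainder): 49 × 16, A = 784 mm², y = 8 mm, Ī = 16 725 mm⁴.
Centroid: ȳ = ΣA·y / ΣA = 40.516 mm.
Transfer each piece to the horizontal axis through the centroid using Ī + A·d² with d = y − 40.516:
  vertical leg: d = 14.484 mm → contributes +2 143 905 mm⁴
  horizontal leg (remainder): d = -32.516 mm → contributes +845 627 mm⁴
Total I = 2 989 531 mm⁴.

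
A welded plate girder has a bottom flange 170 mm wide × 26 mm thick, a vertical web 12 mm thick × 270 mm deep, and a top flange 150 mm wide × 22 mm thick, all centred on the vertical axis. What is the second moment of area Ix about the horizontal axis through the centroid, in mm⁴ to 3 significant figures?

Ix ≈ 1.85 × 10⁸ mm⁴

Treat the section as a set of non-overlapping primitives; coordinates are from the bounding-box lower-left.
Bottom plate: 170 × 26, A = 4 420 mm², y = 13 mm, Ī = 248 993 mm⁴.
Web plate: 12 × 270, A = 3 240 mm², y = 161 mm, Ī = 19 683 000 mm⁴.
Top plate: 150 × 22, A = 3 300 mm², y = 307 mm, Ī = 133 100 mm⁴.
Centroid: ȳ = ΣA·y / ΣA = 145.27 mm.
Transfer each piece to the horizontal axis through the centroid using Ī + A·d² with d = y − 145.27:
  bottom plate: d = -132.27 mm → contributes +77 582 806 mm⁴
  web plate: d = 15.726 mm → contributes +20 484 303 mm⁴
  top plate: d = 161.73 mm → contributes +86 445 883 mm⁴
Total I = 184 512 992 mm⁴.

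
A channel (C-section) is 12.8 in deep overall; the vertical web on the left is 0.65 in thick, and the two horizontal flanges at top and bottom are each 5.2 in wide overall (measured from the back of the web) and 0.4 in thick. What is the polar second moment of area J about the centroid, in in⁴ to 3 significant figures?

Decompose the section into non-overlapping parts with the origin at the bottom-left of its bounding rectangle.
Web: 0.65 × 12.8, A = 8.32 in², y = 6.4 in, Ī = 113.6 in⁴.
Top flange (beyond web): 4.55 × 0.4, A = 1.82 in², y = 12.6 in, Ī = 0.024267 in⁴.
Bottom flange (beyond web): 4.55 × 0.4, A = 1.82 in², y = 0.2 in, Ī = 0.024267 in⁴.
By symmetry the centroid is at mid-height, ȳ = 6.4 in.
Transfer each piece to the centroidal x-axis using Ī + A·d² with d = y − 6.4:
  web: d = 0 in → contributes +113.6 in⁴
  top flange (beyond web): d = 6.2 in → contributes +69.985 in⁴
  bottom flange (beyond web): d = -6.2 in → contributes +69.985 in⁴
Total I = 253.57 in⁴.
For the y-axis: x̄ = 1.1163 in.
Repeating about the centroidal y-axis gives I_y = 23.69 in⁴.
Polar second moment: J = I_x + I_y = 277.26 in⁴.

J ≈ 277 in⁴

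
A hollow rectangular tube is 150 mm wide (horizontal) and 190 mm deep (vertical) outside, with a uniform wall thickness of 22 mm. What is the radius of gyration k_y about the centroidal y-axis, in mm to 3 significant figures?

k_y ≈ 54.7 mm

Break the section into simple shapes (no overlaps), measuring from the bottom-left corner of the bounding box.
Outer rectangle: 150 × 190, A = 28 500 mm², x = 75 mm, Ī = 53 437 500 mm⁴.
Inner void (subtracted): 106 × 146, A = 15 476 mm², x = 75 mm, Ī = 14 490 695 mm⁴.
By symmetry the centroid is at mid-width, x̄ = 75 mm.
All pieces are centred on the centroidal y-axis, so I = ΣĪ (holes subtracted) = 38 946 805 mm⁴.
Radius of gyration: k = √(I/A) = √(38 946 805 / 13 024) = 54.684 mm.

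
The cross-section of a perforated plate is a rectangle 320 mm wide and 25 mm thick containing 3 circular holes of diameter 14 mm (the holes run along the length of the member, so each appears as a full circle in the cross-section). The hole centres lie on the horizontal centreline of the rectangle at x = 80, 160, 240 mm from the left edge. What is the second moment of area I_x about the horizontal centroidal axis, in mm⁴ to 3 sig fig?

I_x ≈ 4.11 × 10⁵ mm⁴

Break the section into simple shapes (no overlaps), measuring from the bottom-left corner of the bounding box.
Plate: 320 × 25, A = 8 000 mm², y = 12.5 mm, Ī = 416 667 mm⁴.
Hole 1 (subtracted): ⌀14, A = 153.94 mm², y = 12.5 mm, Ī = 1885.7 mm⁴.
Hole 2 (subtracted): ⌀14, A = 153.94 mm², y = 12.5 mm, Ī = 1885.7 mm⁴.
Hole 3 (subtracted): ⌀14, A = 153.94 mm², y = 12.5 mm, Ī = 1885.7 mm⁴.
By symmetry the centroid is at mid-height, ȳ = 12.5 mm.
All pieces are centred on the horizontal centroidal axis, so I = ΣĪ (holes subtracted) = 411 009 mm⁴.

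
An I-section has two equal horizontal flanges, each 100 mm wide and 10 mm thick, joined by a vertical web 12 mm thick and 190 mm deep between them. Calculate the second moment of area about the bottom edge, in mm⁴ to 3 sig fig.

I_base ≈ 7.41 × 10⁷ mm⁴

Break the section into simple shapes (no overlaps), measuring from the bottom-left corner of the bounding box.
Bottom flange: 100 × 10, A = 1 000 mm², y = 5 mm, Ī = 8333.3 mm⁴.
Web: 12 × 190, A = 2 280 mm², y = 105 mm, Ī = 6 859 000 mm⁴.
Top flange: 100 × 10, A = 1 000 mm², y = 205 mm, Ī = 8333.3 mm⁴.
Transfer each piece to a horizontal axis along the bottom face using Ī + A·d² with d = y − 0:
  bottom flange: d = 5 mm → contributes +33 333 mm⁴
  web: d = 105 mm → contributes +31 996 000 mm⁴
  top flange: d = 205 mm → contributes +42 033 333 mm⁴
Total I = 74 062 667 mm⁴.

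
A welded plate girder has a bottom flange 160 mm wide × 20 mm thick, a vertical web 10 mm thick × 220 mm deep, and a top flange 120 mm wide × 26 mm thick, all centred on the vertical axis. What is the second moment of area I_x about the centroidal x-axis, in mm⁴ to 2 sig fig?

I_x ≈ 1.0 × 10⁸ mm⁴

Split into non-overlapping primitives; take the origin at the lower-left of the bounding box.
Bottom plate: 160 × 20, A = 3 200 mm², y = 10 mm, Ī = 106 667 mm⁴.
Web plate: 10 × 220, A = 2 200 mm², y = 130 mm, Ī = 8 873 333 mm⁴.
Top plate: 120 × 26, A = 3 120 mm², y = 253 mm, Ī = 175 760 mm⁴.
Centroid: ȳ = ΣA·y / ΣA = 130 mm.
Transfer each piece to the centroidal x-axis using Ī + A·d² with d = y − 130:
  bottom plate: d = -120 mm → contributes +46 165 035 mm⁴
  web plate: d = 0.02817 mm → contributes +8 873 335 mm⁴
  top plate: d = 123 mm → contributes +47 399 863 mm⁴
Total I = 102 438 233 mm⁴.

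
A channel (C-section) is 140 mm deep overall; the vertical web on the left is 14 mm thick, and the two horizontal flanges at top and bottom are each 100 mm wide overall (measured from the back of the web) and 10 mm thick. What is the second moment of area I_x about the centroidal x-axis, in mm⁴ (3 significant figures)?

Decompose the section into non-overlapping parts with the origin at the bottom-left of its bounding rectangle.
Web: 14 × 140, A = 1 960 mm², y = 70 mm, Ī = 3 201 333 mm⁴.
Top flange (beyond web): 86 × 10, A = 860 mm², y = 135 mm, Ī = 7166.7 mm⁴.
Bottom flange (beyond web): 86 × 10, A = 860 mm², y = 5 mm, Ī = 7166.7 mm⁴.
By symmetry the centroid is at mid-height, ȳ = 70 mm.
Transfer each piece to the centroidal x-axis using Ī + A·d² with d = y − 70:
  web: d = 0 mm → contributes +3 201 333 mm⁴
  top flange (beyond web): d = 65 mm → contributes +3 640 667 mm⁴
  bottom flange (beyond web): d = -65 mm → contributes +3 640 667 mm⁴
Total I = 10 482 667 mm⁴.

I_x ≈ 1.05 × 10⁷ mm⁴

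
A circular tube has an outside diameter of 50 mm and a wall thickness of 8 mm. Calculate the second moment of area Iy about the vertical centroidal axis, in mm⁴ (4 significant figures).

Treat the section as a set of non-overlapping primitives; coordinates are from the bounding-box lower-left.
Outer circle: ⌀50, A = 1963.5 mm², x = 25 mm, Ī = 306 796 mm⁴.
Bore (subtracted): ⌀34, A = 907.92 mm², x = 25 mm, Ī = 65597.2 mm⁴.
By symmetry the centroid is at mid-width, x̄ = 25 mm.
All pieces are centred on the vertical centroidal axis, so I = ΣĪ (holes subtracted) = 241 199 mm⁴.

Iy ≈ 2.412 × 10⁵ mm⁴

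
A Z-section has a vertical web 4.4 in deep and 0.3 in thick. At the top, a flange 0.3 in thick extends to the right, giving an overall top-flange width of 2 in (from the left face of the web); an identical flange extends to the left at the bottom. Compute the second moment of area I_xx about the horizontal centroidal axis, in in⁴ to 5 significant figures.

I_xx ≈ 6.4238 in⁴

Treat the section as a set of non-overlapping primitives; coordinates are from the bounding-box lower-left.
Web: 0.3 × 4.4, A = 1.32 in², y = 2.2 in, Ī = 2.1296 in⁴.
Top flange (beyond web): 1.7 × 0.3, A = 0.51 in², y = 4.25 in, Ī = 0.003825 in⁴.
Bottom flange (beyond web): 1.7 × 0.3, A = 0.51 in², y = 0.15 in, Ī = 0.003825 in⁴.
Centroid: ȳ = ΣA·y / ΣA = 2.2 in.
Transfer each piece to the horizontal centroidal axis using Ī + A·d² with d = y − 2.2:
  web: d = 0 in → contributes +2.1296 in⁴
  top flange (beyond web): d = 2.05 in → contributes +2.1471 in⁴
  bottom flange (beyond web): d = -2.05 in → contributes +2.1471 in⁴
Total I = 6.4238 in⁴.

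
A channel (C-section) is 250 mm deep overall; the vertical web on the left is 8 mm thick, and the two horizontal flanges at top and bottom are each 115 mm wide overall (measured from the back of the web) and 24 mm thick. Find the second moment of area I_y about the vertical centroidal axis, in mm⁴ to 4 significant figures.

Break the section into simple shapes (no overlaps), measuring from the bottom-left corner of the bounding box.
Web: 8 × 250, A = 2 000 mm², x = 4 mm, Ī = 10666.7 mm⁴.
Top flange (beyond web): 107 × 24, A = 2 568 mm², x = 61.5 mm, Ī = 2 450 086 mm⁴.
Bottom flange (beyond web): 107 × 24, A = 2 568 mm², x = 61.5 mm, Ī = 2 450 086 mm⁴.
Centroid: x̄ = ΣA·x / ΣA = 45.3845 mm.
Transfer each piece to the vertical centroidal axis using Ī + A·d² with d = x − 45.3845:
  web: d = -41.3845 mm → contributes +3 436 025 mm⁴
  top flange (beyond web): d = 16.1155 mm → contributes +3 117 017 mm⁴
  bottom flange (beyond web): d = 16.1155 mm → contributes +3 117 017 mm⁴
Total I = 9 670 060 mm⁴.

I_y ≈ 9.670 × 10⁶ mm⁴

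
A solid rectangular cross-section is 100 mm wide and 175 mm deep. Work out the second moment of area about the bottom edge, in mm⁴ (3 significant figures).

I_base ≈ 1.79 × 10⁸ mm⁴

The section: 100 × 175, A = 17 500 mm², y = 87.5 mm, Ī = 44 661 458 mm⁴.
Transfer it to the bottom edge using Ī + A·d² with d = y − 0:
  the section: d = 87.5 mm → contributes +178 645 833 mm⁴
Total I = 178 645 833 mm⁴.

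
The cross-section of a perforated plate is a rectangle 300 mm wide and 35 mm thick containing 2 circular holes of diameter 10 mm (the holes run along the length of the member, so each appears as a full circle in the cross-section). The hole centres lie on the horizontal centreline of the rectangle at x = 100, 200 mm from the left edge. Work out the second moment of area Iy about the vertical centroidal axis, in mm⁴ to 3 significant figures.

Iy ≈ 7.84 × 10⁷ mm⁴

Split into non-overlapping primitives; take the origin at the lower-left of the bounding box.
Plate: 300 × 35, A = 10 500 mm², x = 150 mm, Ī = 78 750 000 mm⁴.
Hole 1 (subtracted): ⌀10, A = 78.54 mm², x = 100 mm, Ī = 490.87 mm⁴.
Hole 2 (subtracted): ⌀10, A = 78.54 mm², x = 200 mm, Ī = 490.87 mm⁴.
By symmetry the centroid is at mid-width, x̄ = 150 mm.
Transfer each piece to the vertical centroidal axis using Ī + A·d² with d = x − 150:
  plate: d = 0 mm → contributes +78 750 000 mm⁴
  hole 1: d = -50 mm → contributes −196 840 mm⁴
  hole 2: d = 50 mm → contributes −196 840 mm⁴
Total I = 78 356 319 mm⁴.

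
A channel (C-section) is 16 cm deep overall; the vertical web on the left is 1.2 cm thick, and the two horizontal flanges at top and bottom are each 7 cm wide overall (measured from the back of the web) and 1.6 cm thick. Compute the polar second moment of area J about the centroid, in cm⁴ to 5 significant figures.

J ≈ 1545.7 cm⁴

Decompose the section into non-overlapping parts with the origin at the bottom-left of its bounding rectangle.
Web: 1.2 × 16, A = 19.2 cm², y = 8 cm, Ī = 409.6 cm⁴.
Top flange (beyond web): 5.8 × 1.6, A = 9.28 cm², y = 15.2 cm, Ī = 1.979733 cm⁴.
Bottom flange (beyond web): 5.8 × 1.6, A = 9.28 cm², y = 0.8 cm, Ī = 1.979733 cm⁴.
By symmetry the centroid is at mid-height, ȳ = 8 cm.
Transfer each piece to the centroidal x-axis using Ī + A·d² with d = y − 8:
  web: d = 0 cm → contributes +409.6 cm⁴
  top flange (beyond web): d = 7.2 cm → contributes +483.0549 cm⁴
  bottom flange (beyond web): d = -7.2 cm → contributes +483.0549 cm⁴
Total I = 1375.71 cm⁴.
For the y-axis: x̄ = 2.320339 cm.
Repeating about the centroidal y-axis gives I_y = 169.9406 cm⁴.
Polar second moment: J = I_x + I_y = 1545.651 cm⁴.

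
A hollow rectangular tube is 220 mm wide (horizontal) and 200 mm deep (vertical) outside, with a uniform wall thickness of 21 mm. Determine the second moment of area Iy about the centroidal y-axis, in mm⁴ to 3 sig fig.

Iy ≈ 1.03 × 10⁸ mm⁴

Decompose the section into non-overlapping parts with the origin at the bottom-left of its bounding rectangle.
Outer rectangle: 220 × 200, A = 44 000 mm², x = 110 mm, Ī = 177 466 667 mm⁴.
Inner void (subtracted): 178 × 158, A = 28 124 mm², x = 110 mm, Ī = 74 256 735 mm⁴.
By symmetry the centroid is at mid-width, x̄ = 110 mm.
All pieces are centred on the centroidal y-axis, so I = ΣĪ (holes subtracted) = 103 209 932 mm⁴.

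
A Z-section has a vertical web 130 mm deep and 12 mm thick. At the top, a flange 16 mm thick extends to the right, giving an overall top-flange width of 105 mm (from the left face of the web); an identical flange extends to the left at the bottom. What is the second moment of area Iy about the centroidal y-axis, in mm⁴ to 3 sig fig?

Break the section into simple shapes (no overlaps), measuring from the bottom-left corner of the bounding box.
Web: 12 × 130, A = 1 560 mm², x = 99 mm, Ī = 18 720 mm⁴.
Top flange (beyond web): 93 × 16, A = 1 488 mm², x = 151.5 mm, Ī = 1 072 476 mm⁴.
Bottom flange (beyond web): 93 × 16, A = 1 488 mm², x = 46.5 mm, Ī = 1 072 476 mm⁴.
Centroid: x̄ = ΣA·x / ΣA = 99 mm.
Transfer each piece to the centroidal y-axis using Ī + A·d² with d = x − 99:
  web: d = 0 mm → contributes +18 720 mm⁴
  top flange (beyond web): d = 52.5 mm → contributes +5 173 776 mm⁴
  bottom flange (beyond web): d = -52.5 mm → contributes +5 173 776 mm⁴
Total I = 10 366 272 mm⁴.

Iy ≈ 1.04 × 10⁷ mm⁴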